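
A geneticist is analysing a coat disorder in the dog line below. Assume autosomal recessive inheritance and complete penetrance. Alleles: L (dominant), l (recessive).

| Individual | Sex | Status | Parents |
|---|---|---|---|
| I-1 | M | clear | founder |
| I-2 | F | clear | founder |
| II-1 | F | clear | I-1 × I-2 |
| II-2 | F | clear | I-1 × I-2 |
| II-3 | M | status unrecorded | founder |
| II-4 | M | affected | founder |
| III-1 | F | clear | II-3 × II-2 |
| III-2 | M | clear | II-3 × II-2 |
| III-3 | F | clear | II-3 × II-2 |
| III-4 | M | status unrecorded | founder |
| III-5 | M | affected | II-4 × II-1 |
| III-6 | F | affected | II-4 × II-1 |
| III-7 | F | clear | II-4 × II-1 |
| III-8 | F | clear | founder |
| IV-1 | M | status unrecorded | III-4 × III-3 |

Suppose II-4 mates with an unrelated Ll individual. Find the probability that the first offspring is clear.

II-4 is affected, so II-4 is ll.
The cross gives 1/2 Ll : 1/2 ll, so P(offspring is clear) = 1/2.

1/2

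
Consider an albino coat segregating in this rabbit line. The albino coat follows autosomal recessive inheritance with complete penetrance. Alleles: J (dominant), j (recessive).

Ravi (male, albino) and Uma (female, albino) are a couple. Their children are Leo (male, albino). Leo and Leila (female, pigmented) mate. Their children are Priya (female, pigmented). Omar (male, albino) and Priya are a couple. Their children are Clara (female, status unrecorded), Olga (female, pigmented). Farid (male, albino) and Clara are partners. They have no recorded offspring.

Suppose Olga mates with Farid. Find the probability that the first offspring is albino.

1/2

Olga is pigmented so carries J and received j from Omar (jj), so Olga is Jj.
Farid is albino, so Farid is jj.
The cross gives 1/2 Jj : 1/2 jj, so P(offspring is albino) = 1/2.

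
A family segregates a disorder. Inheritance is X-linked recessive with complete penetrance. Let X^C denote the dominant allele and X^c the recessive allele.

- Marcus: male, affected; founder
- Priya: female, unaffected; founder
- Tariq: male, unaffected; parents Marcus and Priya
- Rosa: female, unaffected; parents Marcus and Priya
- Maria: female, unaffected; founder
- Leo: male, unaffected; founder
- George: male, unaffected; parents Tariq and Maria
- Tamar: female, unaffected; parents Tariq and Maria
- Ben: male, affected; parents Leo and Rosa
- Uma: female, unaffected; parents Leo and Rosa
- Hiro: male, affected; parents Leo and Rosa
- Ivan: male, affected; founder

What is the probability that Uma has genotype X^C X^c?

1/2

Leo is unaffected, so Leo is X^C Y.
Rosa is unaffected so carries C and received c from Marcus (X^c Y), so Rosa is X^C X^c.
Their cross gives offspring ratios 1/2 X^C X^C : 1/2 X^C X^c. Conditioning on Uma being unaffected, P(X^C X^c) = 1/2 / 1 = 1/2.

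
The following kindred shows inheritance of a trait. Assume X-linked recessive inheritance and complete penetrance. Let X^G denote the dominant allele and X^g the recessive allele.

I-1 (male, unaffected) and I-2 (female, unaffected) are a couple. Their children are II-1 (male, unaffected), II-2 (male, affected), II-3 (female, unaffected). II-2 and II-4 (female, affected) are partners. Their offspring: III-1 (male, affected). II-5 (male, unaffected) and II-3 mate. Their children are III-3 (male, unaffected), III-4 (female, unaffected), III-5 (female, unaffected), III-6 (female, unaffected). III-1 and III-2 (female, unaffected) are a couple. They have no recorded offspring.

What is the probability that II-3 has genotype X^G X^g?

I-1 is unaffected, so I-1 is X^G Y.
I-2 is unaffected so carries G and passed g to II-2 (X^g Y), so I-2 is X^G X^g.
Their cross gives offspring ratios 1/2 X^G X^G : 1/2 X^G X^g. Conditioning on II-3 being unaffected, P(X^G X^g) = 1/2 / 1 = 1/2 before taking II-3's own offspring into account.
II-5 is unaffected, so II-5 is X^G Y.
Now use II-3's offspring. Probability of each recorded status — unaffected son III-3: 1/2 if II-3 is X^G X^g, 1 if X^G X^G. (III-4, III-5, III-6: equally likely either way, so uninformative.)
Bayes: P(X^G X^g) = 1/2·1/2 / (1/2·1/2 + 1/2·1) = 1/3.

1/3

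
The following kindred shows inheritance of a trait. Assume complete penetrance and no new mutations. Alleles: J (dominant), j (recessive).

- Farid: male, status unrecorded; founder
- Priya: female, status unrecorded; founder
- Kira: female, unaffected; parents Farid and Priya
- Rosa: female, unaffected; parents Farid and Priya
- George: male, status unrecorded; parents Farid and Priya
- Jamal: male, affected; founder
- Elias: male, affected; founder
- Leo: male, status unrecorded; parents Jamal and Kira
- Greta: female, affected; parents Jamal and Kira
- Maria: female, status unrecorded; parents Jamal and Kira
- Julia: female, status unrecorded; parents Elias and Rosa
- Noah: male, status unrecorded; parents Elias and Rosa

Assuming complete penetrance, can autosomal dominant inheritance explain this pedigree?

Yes

A consistent assignment under autosomal dominant exists: Farid Jj, Priya Jj, Kira jj, Rosa jj, George JJ, Jamal JJ, Elias JJ, Leo Jj, Greta Jj, Maria Jj, Julia Jj, Noah Jj.
In this assignment every recorded phenotype matches its genotype and every non-founder's genotype is obtainable from its parents' genotypes, so the pedigree is consistent.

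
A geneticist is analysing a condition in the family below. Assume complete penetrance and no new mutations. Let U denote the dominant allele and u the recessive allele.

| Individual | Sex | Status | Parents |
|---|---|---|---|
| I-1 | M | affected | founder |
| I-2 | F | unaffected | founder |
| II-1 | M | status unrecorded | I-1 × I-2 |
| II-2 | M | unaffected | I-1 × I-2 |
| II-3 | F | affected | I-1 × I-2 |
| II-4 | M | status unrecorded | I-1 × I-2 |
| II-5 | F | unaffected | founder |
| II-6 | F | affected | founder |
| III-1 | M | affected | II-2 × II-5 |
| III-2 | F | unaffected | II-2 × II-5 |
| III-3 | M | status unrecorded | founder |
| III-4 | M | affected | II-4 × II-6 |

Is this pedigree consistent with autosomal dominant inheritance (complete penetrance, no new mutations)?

No

Under autosomal dominant, III-1 (affected, male) cannot arise from II-2 (unaffected) × II-5 (unaffected).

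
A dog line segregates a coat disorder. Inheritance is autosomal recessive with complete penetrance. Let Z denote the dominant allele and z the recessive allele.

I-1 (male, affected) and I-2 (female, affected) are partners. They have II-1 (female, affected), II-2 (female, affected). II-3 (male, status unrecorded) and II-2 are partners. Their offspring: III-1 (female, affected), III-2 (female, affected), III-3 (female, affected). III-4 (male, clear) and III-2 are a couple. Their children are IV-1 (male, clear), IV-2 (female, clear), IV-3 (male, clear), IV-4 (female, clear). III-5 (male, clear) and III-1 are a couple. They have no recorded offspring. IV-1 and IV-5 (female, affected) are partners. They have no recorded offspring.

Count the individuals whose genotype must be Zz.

Obligate heterozygotes: IV-1 is clear so carries Z and received z from III-2 (zz), so IV-1 is Zz; IV-2 is clear so carries Z and received z from III-2 (zz), so IV-2 is Zz; IV-3 is clear so carries Z and received z from III-2 (zz), so IV-3 is Zz; IV-4 is clear so carries Z and received z from III-2 (zz), so IV-4 is Zz.
Every other individual is either homozygous by phenotype or has at least one consistent homozygous assignment, so the count is 4.

4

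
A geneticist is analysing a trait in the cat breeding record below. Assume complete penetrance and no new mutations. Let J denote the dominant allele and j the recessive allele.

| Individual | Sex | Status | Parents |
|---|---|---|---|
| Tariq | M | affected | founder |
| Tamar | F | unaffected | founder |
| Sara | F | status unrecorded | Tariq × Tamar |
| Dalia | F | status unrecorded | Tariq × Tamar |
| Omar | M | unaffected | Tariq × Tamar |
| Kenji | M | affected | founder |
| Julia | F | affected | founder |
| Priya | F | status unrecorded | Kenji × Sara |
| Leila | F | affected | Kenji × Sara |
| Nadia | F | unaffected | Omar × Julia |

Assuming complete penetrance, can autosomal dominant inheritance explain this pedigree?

A consistent assignment under autosomal dominant exists: Tariq Jj, Tamar jj, Sara Jj, Dalia Jj, Omar jj, Kenji JJ, Julia Jj, Priya JJ, Leila JJ, Nadia jj.
In this assignment every recorded phenotype matches its genotype and every non-founder's genotype is obtainable from its parents' genotypes, so the pedigree is consistent.

Yes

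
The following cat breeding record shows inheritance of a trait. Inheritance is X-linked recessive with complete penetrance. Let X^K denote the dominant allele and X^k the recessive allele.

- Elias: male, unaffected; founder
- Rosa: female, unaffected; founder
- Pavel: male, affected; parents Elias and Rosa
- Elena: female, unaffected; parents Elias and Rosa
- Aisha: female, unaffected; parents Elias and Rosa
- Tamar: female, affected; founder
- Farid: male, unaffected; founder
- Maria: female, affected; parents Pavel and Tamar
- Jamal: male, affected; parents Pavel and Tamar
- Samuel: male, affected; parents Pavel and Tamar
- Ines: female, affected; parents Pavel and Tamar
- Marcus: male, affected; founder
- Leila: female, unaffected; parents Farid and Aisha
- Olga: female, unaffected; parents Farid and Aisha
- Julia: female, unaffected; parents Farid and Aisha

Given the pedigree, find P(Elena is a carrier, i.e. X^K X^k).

Elias is unaffected, so Elias is X^K Y.
Rosa is unaffected so carries K and passed k to Pavel (X^k Y), so Rosa is X^K X^k.
Their cross gives offspring ratios 1/2 X^K X^K : 1/2 X^K X^k. Conditioning on Elena being unaffected, P(X^K X^k) = 1/2 / 1 = 1/2.

1/2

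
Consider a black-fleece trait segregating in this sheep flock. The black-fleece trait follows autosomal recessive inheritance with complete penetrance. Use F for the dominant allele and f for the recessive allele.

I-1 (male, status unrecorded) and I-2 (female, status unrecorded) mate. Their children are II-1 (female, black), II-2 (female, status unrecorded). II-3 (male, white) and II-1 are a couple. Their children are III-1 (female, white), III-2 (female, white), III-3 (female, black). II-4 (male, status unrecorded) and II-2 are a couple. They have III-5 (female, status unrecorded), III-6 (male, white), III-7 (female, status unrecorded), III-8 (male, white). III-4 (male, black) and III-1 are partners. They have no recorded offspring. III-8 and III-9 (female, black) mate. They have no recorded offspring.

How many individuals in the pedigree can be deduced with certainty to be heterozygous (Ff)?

Obligate heterozygotes: II-3 is white so carries F and passed f to III-3 (ff), so II-3 is Ff; III-1 is white so carries F and received f from II-1 (ff), so III-1 is Ff; III-2 is white so carries F and received f from II-1 (ff), so III-2 is Ff.
Every other individual is either homozygous by phenotype or has at least one consistent homozygous assignment, so the count is 3.

3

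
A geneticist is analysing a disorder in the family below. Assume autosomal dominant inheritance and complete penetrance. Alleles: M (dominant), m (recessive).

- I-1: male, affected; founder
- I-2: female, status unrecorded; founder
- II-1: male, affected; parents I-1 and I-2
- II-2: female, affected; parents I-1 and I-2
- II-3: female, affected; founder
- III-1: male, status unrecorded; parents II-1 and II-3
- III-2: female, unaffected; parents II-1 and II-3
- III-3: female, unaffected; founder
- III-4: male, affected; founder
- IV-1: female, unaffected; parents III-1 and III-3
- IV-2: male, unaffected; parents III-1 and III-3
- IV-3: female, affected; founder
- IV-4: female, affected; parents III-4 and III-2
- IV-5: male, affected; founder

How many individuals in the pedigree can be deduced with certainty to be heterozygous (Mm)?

Obligate heterozygotes: II-1 is affected so carries M and passed m to III-2 (mm), so II-1 is Mm; II-3 is affected so carries M and passed m to III-2 (mm), so II-3 is Mm; IV-4 is affected so carries M and received m from III-2 (mm), so IV-4 is Mm.
Every other individual is either homozygous by phenotype or has at least one consistent homozygous assignment, so the count is 3.

3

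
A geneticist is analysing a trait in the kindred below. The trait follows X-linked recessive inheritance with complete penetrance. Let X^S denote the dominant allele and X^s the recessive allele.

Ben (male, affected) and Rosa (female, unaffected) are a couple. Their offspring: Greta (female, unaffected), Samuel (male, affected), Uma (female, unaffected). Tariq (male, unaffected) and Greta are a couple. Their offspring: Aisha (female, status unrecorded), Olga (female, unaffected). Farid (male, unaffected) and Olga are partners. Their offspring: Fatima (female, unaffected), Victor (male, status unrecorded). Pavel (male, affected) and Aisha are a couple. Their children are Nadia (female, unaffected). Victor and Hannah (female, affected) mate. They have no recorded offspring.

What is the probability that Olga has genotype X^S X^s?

1/2

Tariq is unaffected, so Tariq is X^S Y.
Greta is unaffected so carries S and received s from Ben (X^s Y), so Greta is X^S X^s.
Their cross gives offspring ratios 1/2 X^S X^S : 1/2 X^S X^s. Conditioning on Olga being unaffected, P(X^S X^s) = 1/2 / 1 = 1/2 before taking Olga's own offspring into account.
Farid is unaffected, so Farid is X^S Y.
Olga's offspring (Fatima, Victor) would show their recorded status with the same probability whether Olga is X^S X^s or X^S X^S, so they carry no information and P(X^S X^s) = 1/2.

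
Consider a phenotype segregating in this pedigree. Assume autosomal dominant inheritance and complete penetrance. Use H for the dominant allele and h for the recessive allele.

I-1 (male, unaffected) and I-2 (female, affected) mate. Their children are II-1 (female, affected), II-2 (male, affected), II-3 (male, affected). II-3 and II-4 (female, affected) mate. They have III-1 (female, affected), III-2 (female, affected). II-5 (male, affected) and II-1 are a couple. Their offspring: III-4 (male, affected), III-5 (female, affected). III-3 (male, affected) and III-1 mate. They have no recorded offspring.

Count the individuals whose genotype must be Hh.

3

Obligate heterozygotes: II-1 is affected so carries H and received h from I-1 (hh), so II-1 is Hh; II-2 is affected so carries H and received h from I-1 (hh), so II-2 is Hh; II-3 is affected so carries H and received h from I-1 (hh), so II-3 is Hh.
Every other individual is either homozygous by phenotype or has at least one consistent homozygous assignment, so the count is 3.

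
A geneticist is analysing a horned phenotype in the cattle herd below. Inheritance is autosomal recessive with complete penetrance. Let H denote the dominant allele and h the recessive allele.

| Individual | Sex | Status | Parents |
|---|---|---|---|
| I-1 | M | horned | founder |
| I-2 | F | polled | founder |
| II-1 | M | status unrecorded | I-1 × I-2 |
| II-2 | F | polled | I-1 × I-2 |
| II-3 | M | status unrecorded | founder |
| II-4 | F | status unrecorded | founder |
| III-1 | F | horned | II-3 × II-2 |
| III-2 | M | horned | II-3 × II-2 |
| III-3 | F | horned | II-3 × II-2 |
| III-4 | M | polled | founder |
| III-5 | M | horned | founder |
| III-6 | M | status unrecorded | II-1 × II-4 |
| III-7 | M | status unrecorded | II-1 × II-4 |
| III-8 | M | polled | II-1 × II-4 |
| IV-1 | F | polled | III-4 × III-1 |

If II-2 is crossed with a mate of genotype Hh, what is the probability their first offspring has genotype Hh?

1/2

II-2 is polled so carries H and received h from I-1 (hh), so II-2 is Hh.
The cross gives 1/4 HH : 1/2 Hh : 1/4 hh, so P(offspring has genotype Hh) = 1/2.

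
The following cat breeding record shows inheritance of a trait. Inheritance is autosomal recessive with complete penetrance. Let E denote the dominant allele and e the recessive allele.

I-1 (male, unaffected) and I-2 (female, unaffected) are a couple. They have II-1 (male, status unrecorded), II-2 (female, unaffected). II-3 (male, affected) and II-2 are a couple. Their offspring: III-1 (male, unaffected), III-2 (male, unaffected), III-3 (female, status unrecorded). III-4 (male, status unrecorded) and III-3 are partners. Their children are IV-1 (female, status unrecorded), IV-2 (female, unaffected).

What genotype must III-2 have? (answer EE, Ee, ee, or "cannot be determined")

Ee

From phenotype alone, III-2 is EE or Ee.
III-2 is unaffected so carries E and received e from II-3 (ee), so III-2 is Ee.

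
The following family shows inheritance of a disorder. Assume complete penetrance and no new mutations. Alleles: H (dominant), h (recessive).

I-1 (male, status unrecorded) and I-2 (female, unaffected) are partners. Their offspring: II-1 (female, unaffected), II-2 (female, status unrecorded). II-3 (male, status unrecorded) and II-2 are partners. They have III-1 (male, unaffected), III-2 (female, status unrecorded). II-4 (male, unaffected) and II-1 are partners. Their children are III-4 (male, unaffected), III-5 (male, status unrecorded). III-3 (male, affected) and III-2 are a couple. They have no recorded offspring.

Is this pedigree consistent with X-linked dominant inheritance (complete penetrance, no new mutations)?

A consistent assignment under X-linked dominant exists: I-1 X^h Y, I-2 X^h X^h, II-1 X^h X^h, II-2 X^h X^h, II-3 X^H Y, II-4 X^h Y, III-1 X^h Y, III-2 X^H X^h, III-3 X^H Y, III-4 X^h Y, III-5 X^h Y.
In this assignment every recorded phenotype matches its genotype and every non-founder's genotype is obtainable from its parents' genotypes, so the pedigree is consistent.

Yes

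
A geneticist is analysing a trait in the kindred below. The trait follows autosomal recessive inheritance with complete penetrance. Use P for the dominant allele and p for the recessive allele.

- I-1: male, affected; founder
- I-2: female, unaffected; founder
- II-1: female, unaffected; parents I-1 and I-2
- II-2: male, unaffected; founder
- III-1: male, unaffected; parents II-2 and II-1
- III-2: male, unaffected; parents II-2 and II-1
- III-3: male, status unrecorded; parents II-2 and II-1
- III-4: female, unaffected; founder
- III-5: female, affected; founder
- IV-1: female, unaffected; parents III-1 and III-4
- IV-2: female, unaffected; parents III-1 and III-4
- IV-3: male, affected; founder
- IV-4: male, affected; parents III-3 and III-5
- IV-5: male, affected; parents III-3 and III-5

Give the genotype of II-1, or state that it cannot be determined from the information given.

From phenotype alone, II-1 is PP or Pp.
II-1 is unaffected so carries P and received p from I-1 (pp), so II-1 is Pp.

Pp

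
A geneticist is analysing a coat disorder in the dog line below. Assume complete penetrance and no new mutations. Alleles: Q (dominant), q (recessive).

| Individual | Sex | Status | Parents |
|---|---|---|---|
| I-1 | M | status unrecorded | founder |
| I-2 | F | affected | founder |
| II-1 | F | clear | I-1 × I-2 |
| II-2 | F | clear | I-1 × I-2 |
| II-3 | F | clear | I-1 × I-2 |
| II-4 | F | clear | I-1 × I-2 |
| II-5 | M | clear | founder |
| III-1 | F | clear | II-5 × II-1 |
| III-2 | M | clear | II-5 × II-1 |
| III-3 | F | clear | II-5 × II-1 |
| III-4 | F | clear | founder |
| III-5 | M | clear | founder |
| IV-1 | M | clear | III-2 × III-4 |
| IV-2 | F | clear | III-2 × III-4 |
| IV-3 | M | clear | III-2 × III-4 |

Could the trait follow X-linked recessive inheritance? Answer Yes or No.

A consistent assignment under X-linked recessive exists: I-1 X^Q Y, I-2 X^q X^q, II-1 X^Q X^q, II-2 X^Q X^q, II-3 X^Q X^q, II-4 X^Q X^q, II-5 X^Q Y, III-1 X^Q X^Q, III-2 X^Q Y, III-3 X^Q X^Q, III-4 X^Q X^Q, III-5 X^Q Y, IV-1 X^Q Y, IV-2 X^Q X^Q, IV-3 X^Q Y.
In this assignment every recorded phenotype matches its genotype and every non-founder's genotype is obtainable from its parents' genotypes, so the pedigree is consistent.

Yes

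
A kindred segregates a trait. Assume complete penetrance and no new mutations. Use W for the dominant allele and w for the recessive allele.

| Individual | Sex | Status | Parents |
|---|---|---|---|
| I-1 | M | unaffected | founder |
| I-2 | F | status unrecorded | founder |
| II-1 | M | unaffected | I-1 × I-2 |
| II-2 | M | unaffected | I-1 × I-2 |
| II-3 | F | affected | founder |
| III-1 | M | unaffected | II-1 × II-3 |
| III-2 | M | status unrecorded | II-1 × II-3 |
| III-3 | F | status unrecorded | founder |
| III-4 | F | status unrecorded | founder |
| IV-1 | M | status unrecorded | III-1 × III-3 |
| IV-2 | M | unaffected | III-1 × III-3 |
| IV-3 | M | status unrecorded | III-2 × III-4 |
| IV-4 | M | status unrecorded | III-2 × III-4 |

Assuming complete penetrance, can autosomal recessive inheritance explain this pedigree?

Yes

A consistent assignment under autosomal recessive exists: I-1 WW, I-2 WW, II-1 WW, II-2 WW, II-3 ww, III-1 Ww, III-2 Ww, III-3 WW, III-4 WW, IV-1 WW, IV-2 WW, IV-3 WW, IV-4 WW.
In this assignment every recorded phenotype matches its genotype and every non-founder's genotype is obtainable from its parents' genotypes, so the pedigree is consistent.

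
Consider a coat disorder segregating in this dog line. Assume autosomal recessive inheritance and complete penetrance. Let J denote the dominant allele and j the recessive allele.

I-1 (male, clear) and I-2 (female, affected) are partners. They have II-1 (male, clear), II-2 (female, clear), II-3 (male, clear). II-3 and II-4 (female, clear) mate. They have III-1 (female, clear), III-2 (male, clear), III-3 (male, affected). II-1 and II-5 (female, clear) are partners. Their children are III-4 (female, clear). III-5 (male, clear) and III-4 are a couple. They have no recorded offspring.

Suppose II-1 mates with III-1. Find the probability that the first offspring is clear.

5/6

II-1 is clear so carries J and received j from I-2 (jj), so II-1 is Jj.
II-3 is clear so carries J and received j from I-2 (jj), so II-3 is Jj.
II-4 is clear so carries J and passed j to III-3 (jj), so II-4 is Jj.
III-1 is a clear offspring of II-3 (Jj) × II-4 (Jj), whose cross gives 1/4 JJ : 1/2 Jj : 1/4 jj; conditioning on being clear, III-1 is JJ with probability 1/3, Jj with probability 2/3.
Summing over parental genotype combinations, P(offspring is clear) = 1/3·1 + 2/3·3/4 = 5/6.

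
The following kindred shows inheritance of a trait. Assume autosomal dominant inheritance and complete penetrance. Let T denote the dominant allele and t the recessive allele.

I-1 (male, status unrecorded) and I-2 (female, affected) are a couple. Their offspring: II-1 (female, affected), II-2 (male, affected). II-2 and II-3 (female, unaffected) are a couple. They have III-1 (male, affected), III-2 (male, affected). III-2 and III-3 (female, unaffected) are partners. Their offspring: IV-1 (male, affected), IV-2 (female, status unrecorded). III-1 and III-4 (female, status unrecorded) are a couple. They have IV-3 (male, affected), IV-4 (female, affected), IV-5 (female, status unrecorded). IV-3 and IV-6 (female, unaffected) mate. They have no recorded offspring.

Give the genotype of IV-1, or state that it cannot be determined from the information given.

Tt

From phenotype alone, IV-1 is TT or Tt.
IV-1 is affected so carries T and received t from III-3 (tt), so IV-1 is Tt.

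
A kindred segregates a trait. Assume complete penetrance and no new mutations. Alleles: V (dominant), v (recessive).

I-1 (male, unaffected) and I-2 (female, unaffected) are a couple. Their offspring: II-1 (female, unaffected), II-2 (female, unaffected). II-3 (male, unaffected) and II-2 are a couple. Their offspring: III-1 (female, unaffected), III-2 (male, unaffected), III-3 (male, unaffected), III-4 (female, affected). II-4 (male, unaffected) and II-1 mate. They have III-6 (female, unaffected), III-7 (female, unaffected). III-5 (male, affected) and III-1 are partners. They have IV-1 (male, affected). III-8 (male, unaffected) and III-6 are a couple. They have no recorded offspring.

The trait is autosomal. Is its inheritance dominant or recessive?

II-3 and II-2 are both unaffected yet have an affected child III-4. Under dominance, an affected child requires at least one affected parent, so the trait cannot be dominant.

recessive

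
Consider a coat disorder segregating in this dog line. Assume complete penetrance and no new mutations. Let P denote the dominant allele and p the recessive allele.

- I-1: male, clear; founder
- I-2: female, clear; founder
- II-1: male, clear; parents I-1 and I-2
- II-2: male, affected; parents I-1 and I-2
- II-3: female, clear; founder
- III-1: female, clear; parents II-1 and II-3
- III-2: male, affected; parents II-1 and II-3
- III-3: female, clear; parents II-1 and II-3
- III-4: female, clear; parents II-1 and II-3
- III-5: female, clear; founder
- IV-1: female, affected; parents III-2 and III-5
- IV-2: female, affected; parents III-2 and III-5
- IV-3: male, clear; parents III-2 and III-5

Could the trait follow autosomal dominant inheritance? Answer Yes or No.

No

Under autosomal dominant, II-2 (affected, male) cannot arise from I-1 (clear) × I-2 (clear).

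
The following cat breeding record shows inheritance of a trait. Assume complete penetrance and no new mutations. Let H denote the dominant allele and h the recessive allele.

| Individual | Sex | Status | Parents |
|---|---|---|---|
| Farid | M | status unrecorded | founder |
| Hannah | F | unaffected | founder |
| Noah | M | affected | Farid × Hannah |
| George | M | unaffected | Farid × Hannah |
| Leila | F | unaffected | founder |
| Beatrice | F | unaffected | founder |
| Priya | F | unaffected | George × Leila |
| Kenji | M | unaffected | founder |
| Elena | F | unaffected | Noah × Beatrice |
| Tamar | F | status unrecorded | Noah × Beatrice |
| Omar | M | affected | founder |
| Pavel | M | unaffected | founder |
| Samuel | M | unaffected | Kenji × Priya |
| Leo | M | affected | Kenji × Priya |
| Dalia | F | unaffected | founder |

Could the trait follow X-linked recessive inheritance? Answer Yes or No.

A consistent assignment under X-linked recessive exists: Farid X^H Y, Hannah X^H X^h, Noah X^h Y, George X^H Y, Leila X^H X^h, Beatrice X^H X^H, Priya X^H X^h, Kenji X^H Y, Elena X^H X^h, Tamar X^H X^h, Omar X^h Y, Pavel X^H Y, Samuel X^H Y, Leo X^h Y, Dalia X^H X^H.
In this assignment every recorded phenotype matches its genotype and every non-founder's genotype is obtainable from its parents' genotypes, so the pedigree is consistent.

Yes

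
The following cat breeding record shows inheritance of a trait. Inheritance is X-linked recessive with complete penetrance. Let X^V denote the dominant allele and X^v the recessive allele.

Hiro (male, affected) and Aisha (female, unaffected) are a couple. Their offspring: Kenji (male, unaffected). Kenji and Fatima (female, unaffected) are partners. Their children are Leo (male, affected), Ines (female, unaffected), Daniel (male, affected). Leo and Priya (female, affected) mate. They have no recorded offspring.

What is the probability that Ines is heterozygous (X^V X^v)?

1/2

Kenji is unaffected, so Kenji is X^V Y.
Fatima is unaffected so carries V and passed v to Leo (X^v Y), so Fatima is X^V X^v.
Their cross gives offspring ratios 1/2 X^V X^V : 1/2 X^V X^v. Conditioning on Ines being unaffected, P(X^V X^v) = 1/2 / 1 = 1/2.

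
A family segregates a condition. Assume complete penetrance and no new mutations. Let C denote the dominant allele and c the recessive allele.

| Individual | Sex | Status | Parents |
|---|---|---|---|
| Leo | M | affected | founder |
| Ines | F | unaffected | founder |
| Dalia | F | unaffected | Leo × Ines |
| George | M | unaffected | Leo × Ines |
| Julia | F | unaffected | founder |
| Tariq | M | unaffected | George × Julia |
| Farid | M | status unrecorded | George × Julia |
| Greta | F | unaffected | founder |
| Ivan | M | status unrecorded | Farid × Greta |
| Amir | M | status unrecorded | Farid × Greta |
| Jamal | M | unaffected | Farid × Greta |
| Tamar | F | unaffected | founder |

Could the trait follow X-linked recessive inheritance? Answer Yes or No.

A consistent assignment under X-linked recessive exists: Leo X^c Y, Ines X^C X^C, Dalia X^C X^c, George X^C Y, Julia X^C X^C, Tariq X^C Y, Farid X^C Y, Greta X^C X^C, Ivan X^C Y, Amir X^C Y, Jamal X^C Y, Tamar X^C X^C.
In this assignment every recorded phenotype matches its genotype and every non-founder's genotype is obtainable from its parents' genotypes, so the pedigree is consistent.

Yes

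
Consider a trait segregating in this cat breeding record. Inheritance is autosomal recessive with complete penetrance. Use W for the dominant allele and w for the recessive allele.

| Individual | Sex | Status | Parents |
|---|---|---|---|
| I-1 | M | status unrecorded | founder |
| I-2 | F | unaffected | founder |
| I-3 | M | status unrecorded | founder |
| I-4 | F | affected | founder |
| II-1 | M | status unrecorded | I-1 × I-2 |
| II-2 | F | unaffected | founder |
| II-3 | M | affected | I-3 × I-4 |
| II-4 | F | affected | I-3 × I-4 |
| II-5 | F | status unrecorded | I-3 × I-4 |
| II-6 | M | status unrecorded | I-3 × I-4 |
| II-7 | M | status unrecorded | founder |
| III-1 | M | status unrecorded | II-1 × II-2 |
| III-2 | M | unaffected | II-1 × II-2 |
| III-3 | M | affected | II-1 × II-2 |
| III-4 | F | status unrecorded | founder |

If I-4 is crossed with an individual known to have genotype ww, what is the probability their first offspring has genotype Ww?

0

I-4 is affected, so I-4 is ww.
The cross gives 1 ww, so P(offspring has genotype Ww) = 0.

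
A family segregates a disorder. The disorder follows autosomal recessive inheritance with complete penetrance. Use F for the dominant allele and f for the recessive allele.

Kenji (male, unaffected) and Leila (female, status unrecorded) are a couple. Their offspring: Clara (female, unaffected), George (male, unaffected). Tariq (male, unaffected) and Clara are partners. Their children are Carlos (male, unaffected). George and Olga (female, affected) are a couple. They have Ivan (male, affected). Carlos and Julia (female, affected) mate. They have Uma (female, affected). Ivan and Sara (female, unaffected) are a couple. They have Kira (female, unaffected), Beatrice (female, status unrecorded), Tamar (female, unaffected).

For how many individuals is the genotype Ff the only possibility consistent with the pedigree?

Obligate heterozygotes: George is unaffected so carries F and passed f to Ivan (ff), so George is Ff; Carlos is unaffected so carries F and passed f to Uma (ff), so Carlos is Ff; Kira is unaffected so carries F and received f from Ivan (ff), so Kira is Ff; Tamar is unaffected so carries F and received f from Ivan (ff), so Tamar is Ff.
Every other individual is either homozygous by phenotype or has at least one consistent homozygous assignment, so the count is 4.

4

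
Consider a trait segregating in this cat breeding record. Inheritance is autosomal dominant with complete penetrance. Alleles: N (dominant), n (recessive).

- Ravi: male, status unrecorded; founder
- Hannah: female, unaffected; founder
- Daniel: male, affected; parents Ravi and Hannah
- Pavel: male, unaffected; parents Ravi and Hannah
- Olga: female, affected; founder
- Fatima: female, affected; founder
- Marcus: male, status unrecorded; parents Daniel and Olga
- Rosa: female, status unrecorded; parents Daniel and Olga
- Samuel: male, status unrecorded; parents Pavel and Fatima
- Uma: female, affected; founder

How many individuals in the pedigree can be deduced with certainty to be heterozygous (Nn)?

Obligate heterozygotes: Ravi passed N to Daniel (Nn, whose n came from Hannah) and passed n to Pavel (nn), so Ravi is Nn; Daniel is affected so carries N and received n from Hannah (nn), so Daniel is Nn.
Every other individual is either homozygous by phenotype or has at least one consistent homozygous assignment, so the count is 2.

2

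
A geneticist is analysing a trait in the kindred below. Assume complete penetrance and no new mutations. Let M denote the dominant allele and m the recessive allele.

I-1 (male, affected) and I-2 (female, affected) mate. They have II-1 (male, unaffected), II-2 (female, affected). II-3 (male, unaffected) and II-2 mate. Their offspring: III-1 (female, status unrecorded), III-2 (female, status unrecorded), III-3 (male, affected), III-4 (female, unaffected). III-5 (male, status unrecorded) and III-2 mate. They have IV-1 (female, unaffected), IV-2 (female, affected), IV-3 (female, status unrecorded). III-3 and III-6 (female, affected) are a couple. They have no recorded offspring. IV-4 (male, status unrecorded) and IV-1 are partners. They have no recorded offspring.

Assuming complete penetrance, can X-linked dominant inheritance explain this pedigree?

Yes

A consistent assignment under X-linked dominant exists: I-1 X^M Y, I-2 X^M X^m, II-1 X^m Y, II-2 X^M X^m, II-3 X^m Y, III-1 X^M X^m, III-2 X^M X^m, III-3 X^M Y, III-4 X^m X^m, III-5 X^m Y, III-6 X^M X^M, IV-1 X^m X^m, IV-2 X^M X^m, IV-3 X^M X^m, IV-4 X^M Y.
In this assignment every recorded phenotype matches its genotype and every non-founder's genotype is obtainable from its parents' genotypes, so the pedigree is consistent.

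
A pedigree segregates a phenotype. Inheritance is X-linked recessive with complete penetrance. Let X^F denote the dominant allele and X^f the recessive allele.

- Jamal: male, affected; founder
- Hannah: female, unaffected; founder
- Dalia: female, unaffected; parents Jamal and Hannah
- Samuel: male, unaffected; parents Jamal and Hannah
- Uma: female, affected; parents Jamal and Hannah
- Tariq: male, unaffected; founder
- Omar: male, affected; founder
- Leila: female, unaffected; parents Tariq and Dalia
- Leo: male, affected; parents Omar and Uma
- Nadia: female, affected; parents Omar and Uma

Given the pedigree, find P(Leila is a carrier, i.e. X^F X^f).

1/2

Tariq is unaffected, so Tariq is X^F Y.
Dalia is unaffected so carries F and received f from Jamal (X^f Y), so Dalia is X^F X^f.
Their cross gives offspring ratios 1/2 X^F X^F : 1/2 X^F X^f. Conditioning on Leila being unaffected, P(X^F X^f) = 1/2 / 1 = 1/2.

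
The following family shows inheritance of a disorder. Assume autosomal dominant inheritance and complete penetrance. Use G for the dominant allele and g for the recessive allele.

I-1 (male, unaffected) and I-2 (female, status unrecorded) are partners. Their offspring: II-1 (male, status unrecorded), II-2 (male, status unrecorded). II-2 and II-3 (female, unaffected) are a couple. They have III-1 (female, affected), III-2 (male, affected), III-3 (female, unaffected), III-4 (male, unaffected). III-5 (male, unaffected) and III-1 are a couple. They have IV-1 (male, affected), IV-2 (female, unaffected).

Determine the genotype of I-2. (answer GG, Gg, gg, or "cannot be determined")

I-2's phenotype is unrecorded, and no parent or child forces a single allele at both positions; consistent genotype assignments exist with I-2 as GG or Gg.

cannot be determined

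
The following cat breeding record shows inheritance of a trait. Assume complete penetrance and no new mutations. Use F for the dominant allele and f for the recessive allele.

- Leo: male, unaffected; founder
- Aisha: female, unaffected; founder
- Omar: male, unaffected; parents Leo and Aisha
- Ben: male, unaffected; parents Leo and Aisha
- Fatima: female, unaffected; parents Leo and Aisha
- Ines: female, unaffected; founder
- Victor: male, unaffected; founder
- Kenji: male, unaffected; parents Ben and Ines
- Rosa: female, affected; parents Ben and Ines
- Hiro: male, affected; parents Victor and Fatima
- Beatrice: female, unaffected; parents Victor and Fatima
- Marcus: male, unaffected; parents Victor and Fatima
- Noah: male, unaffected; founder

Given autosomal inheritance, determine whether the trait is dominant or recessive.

recessive

Ben and Ines are both unaffected yet have an affected child Rosa. Under dominance, an affected child requires at least one affected parent, so the trait cannot be dominant.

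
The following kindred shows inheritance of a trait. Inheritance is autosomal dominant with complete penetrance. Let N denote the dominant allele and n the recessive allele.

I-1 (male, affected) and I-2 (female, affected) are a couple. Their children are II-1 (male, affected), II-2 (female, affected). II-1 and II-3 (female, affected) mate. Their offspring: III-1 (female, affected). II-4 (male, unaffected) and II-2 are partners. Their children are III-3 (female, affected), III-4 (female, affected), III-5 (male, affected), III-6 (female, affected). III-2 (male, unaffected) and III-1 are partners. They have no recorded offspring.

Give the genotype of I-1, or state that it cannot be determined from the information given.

cannot be determined

I-1's phenotype allows NN or Nn, and no parent or child forces a single allele at both positions; consistent genotype assignments exist with I-1 as NN or Nn.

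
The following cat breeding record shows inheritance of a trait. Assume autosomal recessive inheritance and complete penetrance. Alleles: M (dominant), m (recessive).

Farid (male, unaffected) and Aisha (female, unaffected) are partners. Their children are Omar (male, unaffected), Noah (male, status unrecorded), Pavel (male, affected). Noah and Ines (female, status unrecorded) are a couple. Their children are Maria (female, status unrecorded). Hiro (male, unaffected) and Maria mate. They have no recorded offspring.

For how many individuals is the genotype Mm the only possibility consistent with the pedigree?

2

Obligate heterozygotes: Farid is unaffected so carries M and passed m to Pavel (mm), so Farid is Mm; Aisha is unaffected so carries M and passed m to Pavel (mm), so Aisha is Mm.
Every other individual is either homozygous by phenotype or has at least one consistent homozygous assignment, so the count is 2.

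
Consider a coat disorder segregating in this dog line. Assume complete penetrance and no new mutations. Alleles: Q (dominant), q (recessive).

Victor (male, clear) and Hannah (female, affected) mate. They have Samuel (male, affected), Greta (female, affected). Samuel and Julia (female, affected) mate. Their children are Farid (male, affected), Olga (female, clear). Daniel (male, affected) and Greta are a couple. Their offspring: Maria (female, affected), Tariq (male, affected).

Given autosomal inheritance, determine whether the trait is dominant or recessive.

dominant

Samuel and Julia are both affected yet have a clear child Olga. Under a recessive model two affected parents are homozygous and every child would be affected, so the trait cannot be recessive.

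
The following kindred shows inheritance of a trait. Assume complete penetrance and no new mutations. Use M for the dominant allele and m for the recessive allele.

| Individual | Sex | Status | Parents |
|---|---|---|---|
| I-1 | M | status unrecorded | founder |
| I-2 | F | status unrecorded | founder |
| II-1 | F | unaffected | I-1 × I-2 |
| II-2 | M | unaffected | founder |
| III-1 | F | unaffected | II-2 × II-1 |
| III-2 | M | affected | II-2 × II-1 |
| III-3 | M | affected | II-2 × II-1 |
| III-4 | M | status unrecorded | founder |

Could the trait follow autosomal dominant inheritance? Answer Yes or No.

No

Under autosomal dominant, III-2 (affected, male) cannot arise from II-2 (unaffected) × II-1 (unaffected).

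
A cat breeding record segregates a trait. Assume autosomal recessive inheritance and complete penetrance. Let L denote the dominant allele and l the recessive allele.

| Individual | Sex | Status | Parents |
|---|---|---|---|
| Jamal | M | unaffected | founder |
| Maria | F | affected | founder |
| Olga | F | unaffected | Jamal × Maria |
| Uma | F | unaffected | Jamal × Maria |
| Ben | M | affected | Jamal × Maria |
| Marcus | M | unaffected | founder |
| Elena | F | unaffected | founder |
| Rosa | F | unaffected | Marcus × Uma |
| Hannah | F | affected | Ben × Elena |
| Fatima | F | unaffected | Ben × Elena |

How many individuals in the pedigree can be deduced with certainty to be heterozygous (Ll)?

Obligate heterozygotes: Jamal is unaffected so carries L and passed l to Ben (ll), so Jamal is Ll; Olga is unaffected so carries L and received l from Maria (ll), so Olga is Ll; Uma is unaffected so carries L and received l from Maria (ll), so Uma is Ll; Elena is unaffected so carries L and passed l to Hannah (ll), so Elena is Ll; Fatima is unaffected so carries L and received l from Ben (ll), so Fatima is Ll.
Every other individual is either homozygous by phenotype or has at least one consistent homozygous assignment, so the count is 5.

5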